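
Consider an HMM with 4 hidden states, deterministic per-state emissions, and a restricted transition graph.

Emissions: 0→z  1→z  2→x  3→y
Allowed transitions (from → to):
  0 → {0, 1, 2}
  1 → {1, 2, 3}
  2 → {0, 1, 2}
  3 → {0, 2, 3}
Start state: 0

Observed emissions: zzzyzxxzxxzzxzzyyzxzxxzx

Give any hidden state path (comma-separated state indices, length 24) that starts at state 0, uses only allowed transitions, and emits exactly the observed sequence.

0,0,1,3,0,2,2,1,2,2,0,0,2,0,1,3,3,0,2,1,2,2,0,2

  t0 'z' -> {0,1}, take 0 (start)
  t1 'z' -> {0,1}, take 0 (0->0 ok)
  t2 'z' -> {0,1}, take 1 (0->1 ok)
  t3 'y' -> {3}, take 3 (1->3 ok)
  t4 'z' -> {0,1}, take 0 (3->0 ok)
  t5 'x' -> {2}, take 2 (0->2 ok)
  t6 'x' -> {2}, take 2 (2->2 ok)
  t7 'z' -> {0,1}, take 1 (2->1 ok)
  t8 'x' -> {2}, take 2 (1->2 ok)
  t9 'x' -> {2}, take 2 (2->2 ok)
  t10 'z' -> {0,1}, take 0 (2->0 ok)
  t11 'z' -> {0,1}, take 0 (0->0 ok)
  t12 'x' -> {2}, take 2 (0->2 ok)
  t13 'z' -> {0,1}, take 0 (2->0 ok)
  t14 'z' -> {0,1}, take 1 (0->1 ok)
  t15 'y' -> {3}, take 3 (1->3 ok)
  t16 'y' -> {3}, take 3 (3->3 ok)
  t17 'z' -> {0,1}, take 0 (3->0 ok)
  t18 'x' -> {2}, take 2 (0->2 ok)
  t19 'z' -> {0,1}, take 1 (2->1 ok)
  t20 'x' -> {2}, take 2 (1->2 ok)
  t21 'x' -> {2}, take 2 (2->2 ok)
  t22 'z' -> {0,1}, take 0 (2->0 ok)
  t23 'x' -> {2}, take 2 (0->2 ok)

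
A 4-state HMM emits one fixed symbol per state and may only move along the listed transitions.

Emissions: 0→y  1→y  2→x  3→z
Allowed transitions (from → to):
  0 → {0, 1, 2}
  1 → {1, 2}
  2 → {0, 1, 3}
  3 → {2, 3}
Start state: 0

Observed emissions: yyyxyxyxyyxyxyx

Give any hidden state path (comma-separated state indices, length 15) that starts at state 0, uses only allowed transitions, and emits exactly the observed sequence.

0,0,1,2,1,2,1,2,0,1,2,1,2,0,2

  pos 0: y in {0,1}, choose 0; start
  pos 1: y in {0,1}, choose 0; 0->0 ok
  pos 2: y in {0,1}, choose 1; 0->1 ok
  pos 3: x in {2}, choose 2; 1->2 ok
  pos 4: y in {0,1}, choose 1; 2->1 ok
  pos 5: x in {2}, choose 2; 1->2 ok
  pos 6: y in {0,1}, choose 1; 2->1 ok
  pos 7: x in {2}, choose 2; 1->2 ok
  pos 8: y in {0,1}, choose 0; 2->0 ok
  pos 9: y in {0,1}, choose 1; 0->1 ok
  pos 10: x in {2}, choose 2; 1->2 ok
  pos 11: y in {0,1}, choose 1; 2->1 ok
  pos 12: x in {2}, choose 2; 1->2 ok
  pos 13: y in {0,1}, choose 0; 2->0 ok
  pos 14: x in {2}, choose 2; 0->2 ok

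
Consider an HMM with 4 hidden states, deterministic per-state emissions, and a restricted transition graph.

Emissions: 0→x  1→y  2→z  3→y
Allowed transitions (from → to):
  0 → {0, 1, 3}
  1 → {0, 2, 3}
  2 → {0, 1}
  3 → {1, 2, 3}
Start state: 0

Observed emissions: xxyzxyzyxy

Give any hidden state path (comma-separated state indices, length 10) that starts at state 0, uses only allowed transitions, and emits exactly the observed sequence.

  [0] x  {0}  => 0  start
  [1] x  {0}  => 0  0->0 ok
  [2] y  {1,3}  => 3  0->3 ok
  [3] z  {2}  => 2  3->2 ok
  [4] x  {0}  => 0  2->0 ok
  [5] y  {1,3}  => 3  0->3 ok
  [6] z  {2}  => 2  3->2 ok
  [7] y  {1,3}  => 1  2->1 ok
  [8] x  {0}  => 0  1->0 ok
  [9] y  {1,3}  => 3  0->3 ok

0,0,3,2,0,3,2,1,0,3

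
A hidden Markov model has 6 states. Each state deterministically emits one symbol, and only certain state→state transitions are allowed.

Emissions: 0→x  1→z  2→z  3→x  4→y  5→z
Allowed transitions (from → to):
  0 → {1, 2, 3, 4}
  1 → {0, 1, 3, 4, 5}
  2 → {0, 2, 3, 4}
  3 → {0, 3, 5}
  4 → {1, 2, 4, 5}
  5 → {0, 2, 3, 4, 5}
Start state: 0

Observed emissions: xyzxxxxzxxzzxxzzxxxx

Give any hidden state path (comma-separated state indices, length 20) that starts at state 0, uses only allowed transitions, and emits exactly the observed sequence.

  0: obs=x cand={0,3} pick 0 [start]
  1: obs=y cand={4} pick 4 [0->4 ok]
  2: obs=z cand={1,2,5} pick 2 [4->2 ok]
  3: obs=x cand={0,3} pick 0 [2->0 ok]
  4: obs=x cand={0,3} pick 3 [0->3 ok]
  5: obs=x cand={0,3} pick 3 [3->3 ok]
  6: obs=x cand={0,3} pick 0 [3->0 ok]
  7: obs=z cand={1,2,5} pick 2 [0->2 ok]
  8: obs=x cand={0,3} pick 3 [2->3 ok]
  9: obs=x cand={0,3} pick 0 [3->0 ok]
  10: obs=z cand={1,2,5} pick 1 [0->1 ok]
  11: obs=z cand={1,2,5} pick 1 [1->1 ok]
  12: obs=x cand={0,3} pick 0 [1->0 ok]
  13: obs=x cand={0,3} pick 3 [0->3 ok]
  14: obs=z cand={1,2,5} pick 5 [3->5 ok]
  15: obs=z cand={1,2,5} pick 2 [5->2 ok]
  16: obs=x cand={0,3} pick 0 [2->0 ok]
  17: obs=x cand={0,3} pick 3 [0->3 ok]
  18: obs=x cand={0,3} pick 0 [3->0 ok]
  19: obs=x cand={0,3} pick 3 [0->3 ok]

0,4,2,0,3,3,0,2,3,0,1,1,0,3,5,2,0,3,0,3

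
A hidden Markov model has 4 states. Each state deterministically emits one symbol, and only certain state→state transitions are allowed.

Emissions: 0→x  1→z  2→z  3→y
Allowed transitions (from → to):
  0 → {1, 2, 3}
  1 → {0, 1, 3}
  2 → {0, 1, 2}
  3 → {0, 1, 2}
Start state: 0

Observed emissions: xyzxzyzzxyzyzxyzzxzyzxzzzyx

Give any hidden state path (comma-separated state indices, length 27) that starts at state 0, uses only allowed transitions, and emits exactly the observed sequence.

0,3,2,0,1,3,1,1,0,3,1,3,2,0,3,1,1,0,1,3,1,0,2,2,1,3,0

  [0] x  {0}  => 0  start
  [1] y  {3}  => 3  0->3 ok
  [2] z  {1,2}  => 2  3->2 ok
  [3] x  {0}  => 0  2->0 ok
  [4] z  {1,2}  => 1  0->1 ok
  [5] y  {3}  => 3  1->3 ok
  [6] z  {1,2}  => 1  3->1 ok
  [7] z  {1,2}  => 1  1->1 ok
  [8] x  {0}  => 0  1->0 ok
  [9] y  {3}  => 3  0->3 ok
  [10] z  {1,2}  => 1  3->1 ok
  [11] y  {3}  => 3  1->3 ok
  [12] z  {1,2}  => 2  3->2 ok
  [13] x  {0}  => 0  2->0 ok
  [14] y  {3}  => 3  0->3 ok
  [15] z  {1,2}  => 1  3->1 ok
  [16] z  {1,2}  => 1  1->1 ok
  [17] x  {0}  => 0  1->0 ok
  [18] z  {1,2}  => 1  0->1 ok
  [19] y  {3}  => 3  1->3 ok
  [20] z  {1,2}  => 1  3->1 ok
  [21] x  {0}  => 0  1->0 ok
  [22] z  {1,2}  => 2  0->2 ok
  [23] z  {1,2}  => 2  2->2 ok
  [24] z  {1,2}  => 1  2->1 ok
  [25] y  {3}  => 3  1->3 ok
  [26] x  {0}  => 0  3->0 ok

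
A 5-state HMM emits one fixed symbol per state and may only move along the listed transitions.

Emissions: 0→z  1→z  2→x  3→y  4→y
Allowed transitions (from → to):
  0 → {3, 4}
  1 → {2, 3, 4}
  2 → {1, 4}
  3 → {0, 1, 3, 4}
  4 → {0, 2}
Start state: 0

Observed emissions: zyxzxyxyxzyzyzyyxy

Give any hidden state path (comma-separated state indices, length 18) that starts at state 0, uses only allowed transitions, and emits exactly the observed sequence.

  pos 0: z in {0,1}, choose 0; start
  pos 1: y in {3,4}, choose 4; 0->4 ok
  pos 2: x in {2}, choose 2; 4->2 ok
  pos 3: z in {0,1}, choose 1; 2->1 ok
  pos 4: x in {2}, choose 2; 1->2 ok
  pos 5: y in {3,4}, choose 4; 2->4 ok
  pos 6: x in {2}, choose 2; 4->2 ok
  pos 7: y in {3,4}, choose 4; 2->4 ok
  pos 8: x in {2}, choose 2; 4->2 ok
  pos 9: z in {0,1}, choose 1; 2->1 ok
  pos 10: y in {3,4}, choose 3; 1->3 ok
  pos 11: z in {0,1}, choose 0; 3->0 ok
  pos 12: y in {3,4}, choose 3; 0->3 ok
  pos 13: z in {0,1}, choose 0; 3->0 ok
  pos 14: y in {3,4}, choose 3; 0->3 ok
  pos 15: y in {3,4}, choose 4; 3->4 ok
  pos 16: x in {2}, choose 2; 4->2 ok
  pos 17: y in {3,4}, choose 4; 2->4 ok

0,4,2,1,2,4,2,4,2,1,3,0,3,0,3,4,2,4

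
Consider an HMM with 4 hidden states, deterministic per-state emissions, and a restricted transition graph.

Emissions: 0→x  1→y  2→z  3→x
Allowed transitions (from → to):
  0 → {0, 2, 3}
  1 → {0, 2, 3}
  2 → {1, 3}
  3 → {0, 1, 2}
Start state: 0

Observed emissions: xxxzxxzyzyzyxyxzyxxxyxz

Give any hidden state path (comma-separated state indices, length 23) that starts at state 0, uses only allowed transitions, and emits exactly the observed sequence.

0,0,3,2,3,0,2,1,2,1,2,1,3,1,0,2,1,0,0,3,1,3,2

  t0 'x' -> {0,3}, take 0 (start)
  t1 'x' -> {0,3}, take 0 (0->0 ok)
  t2 'x' -> {0,3}, take 3 (0->3 ok)
  t3 'z' -> {2}, take 2 (3->2 ok)
  t4 'x' -> {0,3}, take 3 (2->3 ok)
  t5 'x' -> {0,3}, take 0 (3->0 ok)
  t6 'z' -> {2}, take 2 (0->2 ok)
  t7 'y' -> {1}, take 1 (2->1 ok)
  t8 'z' -> {2}, take 2 (1->2 ok)
  t9 'y' -> {1}, take 1 (2->1 ok)
  t10 'z' -> {2}, take 2 (1->2 ok)
  t11 'y' -> {1}, take 1 (2->1 ok)
  t12 'x' -> {0,3}, take 3 (1->3 ok)
  t13 'y' -> {1}, take 1 (3->1 ok)
  t14 'x' -> {0,3}, take 0 (1->0 ok)
  t15 'z' -> {2}, take 2 (0->2 ok)
  t16 'y' -> {1}, take 1 (2->1 ok)
  t17 'x' -> {0,3}, take 0 (1->0 ok)
  t18 'x' -> {0,3}, take 0 (0->0 ok)
  t19 'x' -> {0,3}, take 3 (0->3 ok)
  t20 'y' -> {1}, take 1 (3->1 ok)
  t21 'x' -> {0,3}, take 3 (1->3 ok)
  t22 'z' -> {2}, take 2 (3->2 ok)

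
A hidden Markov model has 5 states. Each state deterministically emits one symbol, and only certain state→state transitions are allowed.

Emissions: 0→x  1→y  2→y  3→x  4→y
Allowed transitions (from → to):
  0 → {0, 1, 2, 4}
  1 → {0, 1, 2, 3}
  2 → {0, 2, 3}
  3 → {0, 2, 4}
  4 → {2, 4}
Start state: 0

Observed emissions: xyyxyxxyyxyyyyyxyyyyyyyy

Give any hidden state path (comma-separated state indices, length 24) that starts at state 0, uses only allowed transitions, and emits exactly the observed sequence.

0,1,1,0,2,3,0,1,2,3,4,4,4,4,2,0,4,4,4,4,4,2,2,2

  [0] x  {0,3}  => 0  start
  [1] y  {1,2,4}  => 1  0->1 ok
  [2] y  {1,2,4}  => 1  1->1 ok
  [3] x  {0,3}  => 0  1->0 ok
  [4] y  {1,2,4}  => 2  0->2 ok
  [5] x  {0,3}  => 3  2->3 ok
  [6] x  {0,3}  => 0  3->0 ok
  [7] y  {1,2,4}  => 1  0->1 ok
  [8] y  {1,2,4}  => 2  1->2 ok
  [9] x  {0,3}  => 3  2->3 ok
  [10] y  {1,2,4}  => 4  3->4 ok
  [11] y  {1,2,4}  => 4  4->4 ok
  [12] y  {1,2,4}  => 4  4->4 ok
  [13] y  {1,2,4}  => 4  4->4 ok
  [14] y  {1,2,4}  => 2  4->2 ok
  [15] x  {0,3}  => 0  2->0 ok
  [16] y  {1,2,4}  => 4  0->4 ok
  [17] y  {1,2,4}  => 4  4->4 ok
  [18] y  {1,2,4}  => 4  4->4 ok
  [19] y  {1,2,4}  => 4  4->4 ok
  [20] y  {1,2,4}  => 4  4->4 ok
  [21] y  {1,2,4}  => 2  4->2 ok
  [22] y  {1,2,4}  => 2  2->2 ok
  [23] y  {1,2,4}  => 2  2->2 ok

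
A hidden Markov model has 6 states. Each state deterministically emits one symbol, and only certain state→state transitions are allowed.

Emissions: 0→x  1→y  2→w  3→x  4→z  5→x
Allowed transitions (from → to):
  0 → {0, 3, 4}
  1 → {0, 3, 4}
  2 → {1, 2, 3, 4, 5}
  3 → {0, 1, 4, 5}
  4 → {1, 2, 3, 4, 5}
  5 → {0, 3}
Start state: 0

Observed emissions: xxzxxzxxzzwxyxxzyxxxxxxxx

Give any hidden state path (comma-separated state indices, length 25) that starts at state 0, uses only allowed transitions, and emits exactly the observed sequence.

0,0,4,3,0,4,5,0,4,4,2,3,1,0,3,4,1,3,0,0,0,0,0,3,5

  [0] x  {0,3,5}  => 0  start
  [1] x  {0,3,5}  => 0  0->0 ok
  [2] z  {4}  => 4  0->4 ok
  [3] x  {0,3,5}  => 3  4->3 ok
  [4] x  {0,3,5}  => 0  3->0 ok
  [5] z  {4}  => 4  0->4 ok
  [6] x  {0,3,5}  => 5  4->5 ok
  [7] x  {0,3,5}  => 0  5->0 ok
  [8] z  {4}  => 4  0->4 ok
  [9] z  {4}  => 4  4->4 ok
  [10] w  {2}  => 2  4->2 ok
  [11] x  {0,3,5}  => 3  2->3 ok
  [12] y  {1}  => 1  3->1 ok
  [13] x  {0,3,5}  => 0  1->0 ok
  [14] x  {0,3,5}  => 3  0->3 ok
  [15] z  {4}  => 4  3->4 ok
  [16] y  {1}  => 1  4->1 ok
  [17] x  {0,3,5}  => 3  1->3 ok
  [18] x  {0,3,5}  => 0  3->0 ok
  [19] x  {0,3,5}  => 0  0->0 ok
  [20] x  {0,3,5}  => 0  0->0 ok
  [21] x  {0,3,5}  => 0  0->0 ok
  [22] x  {0,3,5}  => 0  0->0 ok
  [23] x  {0,3,5}  => 3  0->3 ok
  [24] x  {0,3,5}  => 5  3->5 ok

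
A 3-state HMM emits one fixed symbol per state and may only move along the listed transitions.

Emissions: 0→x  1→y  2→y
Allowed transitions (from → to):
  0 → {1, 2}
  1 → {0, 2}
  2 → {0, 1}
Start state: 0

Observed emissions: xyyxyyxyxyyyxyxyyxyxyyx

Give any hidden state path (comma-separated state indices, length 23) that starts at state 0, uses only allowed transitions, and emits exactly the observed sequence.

0,2,1,0,1,2,0,1,0,2,1,2,0,2,0,1,2,0,1,0,2,1,0

  0: obs=x cand={0} pick 0 [start]
  1: obs=y cand={1,2} pick 2 [0->2 ok]
  2: obs=y cand={1,2} pick 1 [2->1 ok]
  3: obs=x cand={0} pick 0 [1->0 ok]
  4: obs=y cand={1,2} pick 1 [0->1 ok]
  5: obs=y cand={1,2} pick 2 [1->2 ok]
  6: obs=x cand={0} pick 0 [2->0 ok]
  7: obs=y cand={1,2} pick 1 [0->1 ok]
  8: obs=x cand={0} pick 0 [1->0 ok]
  9: obs=y cand={1,2} pick 2 [0->2 ok]
  10: obs=y cand={1,2} pick 1 [2->1 ok]
  11: obs=y cand={1,2} pick 2 [1->2 ok]
  12: obs=x cand={0} pick 0 [2->0 ok]
  13: obs=y cand={1,2} pick 2 [0->2 ok]
  14: obs=x cand={0} pick 0 [2->0 ok]
  15: obs=y cand={1,2} pick 1 [0->1 ok]
  16: obs=y cand={1,2} pick 2 [1->2 ok]
  17: obs=x cand={0} pick 0 [2->0 ok]
  18: obs=y cand={1,2} pick 1 [0->1 ok]
  19: obs=x cand={0} pick 0 [1->0 ok]
  20: obs=y cand={1,2} pick 2 [0->2 ok]
  21: obs=y cand={1,2} pick 1 [2->1 ok]
  22: obs=x cand={0} pick 0 [1->0 ok]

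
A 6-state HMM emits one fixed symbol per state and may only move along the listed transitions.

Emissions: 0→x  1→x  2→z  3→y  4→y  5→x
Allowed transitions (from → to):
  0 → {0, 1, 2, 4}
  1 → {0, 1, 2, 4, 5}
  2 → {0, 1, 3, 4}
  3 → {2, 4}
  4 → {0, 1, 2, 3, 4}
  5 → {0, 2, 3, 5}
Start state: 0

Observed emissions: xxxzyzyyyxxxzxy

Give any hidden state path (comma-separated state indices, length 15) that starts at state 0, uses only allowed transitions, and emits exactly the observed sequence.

0,1,5,2,3,2,4,3,4,1,1,5,2,1,4

  0: obs=x cand={0,1,5} pick 0 [start]
  1: obs=x cand={0,1,5} pick 1 [0->1 ok]
  2: obs=x cand={0,1,5} pick 5 [1->5 ok]
  3: obs=z cand={2} pick 2 [5->2 ok]
  4: obs=y cand={3,4} pick 3 [2->3 ok]
  5: obs=z cand={2} pick 2 [3->2 ok]
  6: obs=y cand={3,4} pick 4 [2->4 ok]
  7: obs=y cand={3,4} pick 3 [4->3 ok]
  8: obs=y cand={3,4} pick 4 [3->4 ok]
  9: obs=x cand={0,1,5} pick 1 [4->1 ok]
  10: obs=x cand={0,1,5} pick 1 [1->1 ok]
  11: obs=x cand={0,1,5} pick 5 [1->5 ok]
  12: obs=z cand={2} pick 2 [5->2 ok]
  13: obs=x cand={0,1,5} pick 1 [2->1 ok]
  14: obs=y cand={3,4} pick 4 [1->4 ok]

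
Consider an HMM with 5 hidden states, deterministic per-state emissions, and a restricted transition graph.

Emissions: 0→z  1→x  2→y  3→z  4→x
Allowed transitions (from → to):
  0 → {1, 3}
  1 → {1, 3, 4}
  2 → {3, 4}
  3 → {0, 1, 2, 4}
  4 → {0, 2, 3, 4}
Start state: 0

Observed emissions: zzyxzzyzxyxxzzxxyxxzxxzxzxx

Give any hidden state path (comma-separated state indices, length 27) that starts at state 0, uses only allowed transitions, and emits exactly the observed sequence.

  [0] z  {0,3}  => 0  start
  [1] z  {0,3}  => 3  0->3 ok
  [2] y  {2}  => 2  3->2 ok
  [3] x  {1,4}  => 4  2->4 ok
  [4] z  {0,3}  => 0  4->0 ok
  [5] z  {0,3}  => 3  0->3 ok
  [6] y  {2}  => 2  3->2 ok
  [7] z  {0,3}  => 3  2->3 ok
  [8] x  {1,4}  => 4  3->4 ok
  [9] y  {2}  => 2  4->2 ok
  [10] x  {1,4}  => 4  2->4 ok
  [11] x  {1,4}  => 4  4->4 ok
  [12] z  {0,3}  => 3  4->3 ok
  [13] z  {0,3}  => 0  3->0 ok
  [14] x  {1,4}  => 1  0->1 ok
  [15] x  {1,4}  => 4  1->4 ok
  [16] y  {2}  => 2  4->2 ok
  [17] x  {1,4}  => 4  2->4 ok
  [18] x  {1,4}  => 4  4->4 ok
  [19] z  {0,3}  => 0  4->0 ok
  [20] x  {1,4}  => 1  0->1 ok
  [21] x  {1,4}  => 1  1->1 ok
  [22] z  {0,3}  => 3  1->3 ok
  [23] x  {1,4}  => 4  3->4 ok
  [24] z  {0,3}  => 0  4->0 ok
  [25] x  {1,4}  => 1  0->1 ok
  [26] x  {1,4}  => 4  1->4 ok

0,3,2,4,0,3,2,3,4,2,4,4,3,0,1,4,2,4,4,0,1,1,3,4,0,1,4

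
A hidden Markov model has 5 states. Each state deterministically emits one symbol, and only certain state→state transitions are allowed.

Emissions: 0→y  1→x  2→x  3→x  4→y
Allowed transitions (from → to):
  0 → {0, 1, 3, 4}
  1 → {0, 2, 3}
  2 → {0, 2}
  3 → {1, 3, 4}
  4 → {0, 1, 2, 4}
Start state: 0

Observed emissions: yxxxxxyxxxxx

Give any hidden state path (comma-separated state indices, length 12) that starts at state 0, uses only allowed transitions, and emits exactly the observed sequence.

0,3,1,2,2,2,0,1,3,1,3,3

  pos 0: y in {0,4}, choose 0; start
  pos 1: x in {1,2,3}, choose 3; 0->3 ok
  pos 2: x in {1,2,3}, choose 1; 3->1 ok
  pos 3: x in {1,2,3}, choose 2; 1->2 ok
  pos 4: x in {1,2,3}, choose 2; 2->2 ok
  pos 5: x in {1,2,3}, choose 2; 2->2 ok
  pos 6: y in {0,4}, choose 0; 2->0 ok
  pos 7: x in {1,2,3}, choose 1; 0->1 ok
  pos 8: x in {1,2,3}, choose 3; 1->3 ok
  pos 9: x in {1,2,3}, choose 1; 3->1 ok
  pos 10: x in {1,2,3}, choose 3; 1->3 ok
  pos 11: x in {1,2,3}, choose 3; 3->3 ok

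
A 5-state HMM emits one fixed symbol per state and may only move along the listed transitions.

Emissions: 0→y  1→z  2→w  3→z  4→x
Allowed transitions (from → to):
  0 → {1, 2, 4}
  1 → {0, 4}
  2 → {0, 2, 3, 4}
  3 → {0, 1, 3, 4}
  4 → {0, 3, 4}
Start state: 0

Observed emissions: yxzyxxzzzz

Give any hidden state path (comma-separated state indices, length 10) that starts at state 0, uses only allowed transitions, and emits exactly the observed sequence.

  pos 0: y in {0}, choose 0; start
  pos 1: x in {4}, choose 4; 0->4 ok
  pos 2: z in {1,3}, choose 3; 4->3 ok
  pos 3: y in {0}, choose 0; 3->0 ok
  pos 4: x in {4}, choose 4; 0->4 ok
  pos 5: x in {4}, choose 4; 4->4 ok
  pos 6: z in {1,3}, choose 3; 4->3 ok
  pos 7: z in {1,3}, choose 3; 3->3 ok
  pos 8: z in {1,3}, choose 3; 3->3 ok
  pos 9: z in {1,3}, choose 3; 3->3 ok

0,4,3,0,4,4,3,3,3,3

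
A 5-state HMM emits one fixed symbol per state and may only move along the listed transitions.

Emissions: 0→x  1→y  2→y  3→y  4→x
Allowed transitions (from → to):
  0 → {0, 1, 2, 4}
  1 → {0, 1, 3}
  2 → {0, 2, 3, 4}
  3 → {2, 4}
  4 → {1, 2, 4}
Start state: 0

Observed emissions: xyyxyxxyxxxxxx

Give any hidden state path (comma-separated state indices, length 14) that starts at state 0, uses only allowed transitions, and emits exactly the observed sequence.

  t0 'x' -> {0,4}, take 0 (start)
  t1 'y' -> {1,2,3}, take 2 (0->2 ok)
  t2 'y' -> {1,2,3}, take 3 (2->3 ok)
  t3 'x' -> {0,4}, take 4 (3->4 ok)
  t4 'y' -> {1,2,3}, take 2 (4->2 ok)
  t5 'x' -> {0,4}, take 0 (2->0 ok)
  t6 'x' -> {0,4}, take 4 (0->4 ok)
  t7 'y' -> {1,2,3}, take 2 (4->2 ok)
  t8 'x' -> {0,4}, take 0 (2->0 ok)
  t9 'x' -> {0,4}, take 0 (0->0 ok)
  t10 'x' -> {0,4}, take 0 (0->0 ok)
  t11 'x' -> {0,4}, take 0 (0->0 ok)
  t12 'x' -> {0,4}, take 4 (0->4 ok)
  t13 'x' -> {0,4}, take 4 (4->4 ok)

0,2,3,4,2,0,4,2,0,0,0,0,4,4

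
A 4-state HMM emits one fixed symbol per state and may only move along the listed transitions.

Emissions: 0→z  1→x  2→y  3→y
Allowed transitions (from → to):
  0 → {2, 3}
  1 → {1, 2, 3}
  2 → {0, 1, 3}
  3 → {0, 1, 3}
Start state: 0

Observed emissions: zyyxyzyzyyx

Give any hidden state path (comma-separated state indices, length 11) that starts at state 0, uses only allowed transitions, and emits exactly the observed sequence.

  pos 0: z in {0}, choose 0; start
  pos 1: y in {2,3}, choose 3; 0->3 ok
  pos 2: y in {2,3}, choose 3; 3->3 ok
  pos 3: x in {1}, choose 1; 3->1 ok
  pos 4: y in {2,3}, choose 2; 1->2 ok
  pos 5: z in {0}, choose 0; 2->0 ok
  pos 6: y in {2,3}, choose 3; 0->3 ok
  pos 7: z in {0}, choose 0; 3->0 ok
  pos 8: y in {2,3}, choose 3; 0->3 ok
  pos 9: y in {2,3}, choose 3; 3->3 ok
  pos 10: x in {1}, choose 1; 3->1 ok

0,3,3,1,2,0,3,0,3,3,1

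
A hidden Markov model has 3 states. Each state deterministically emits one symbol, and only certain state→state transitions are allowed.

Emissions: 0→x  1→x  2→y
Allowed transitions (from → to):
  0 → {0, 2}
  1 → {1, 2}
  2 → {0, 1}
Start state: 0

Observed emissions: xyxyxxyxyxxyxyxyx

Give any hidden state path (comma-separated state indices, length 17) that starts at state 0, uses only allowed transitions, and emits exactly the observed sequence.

  t0 'x' -> {0,1}, take 0 (start)
  t1 'y' -> {2}, take 2 (0->2 ok)
  t2 'x' -> {0,1}, take 0 (2->0 ok)
  t3 'y' -> {2}, take 2 (0->2 ok)
  t4 'x' -> {0,1}, take 1 (2->1 ok)
  t5 'x' -> {0,1}, take 1 (1->1 ok)
  t6 'y' -> {2}, take 2 (1->2 ok)
  t7 'x' -> {0,1}, take 1 (2->1 ok)
  t8 'y' -> {2}, take 2 (1->2 ok)
  t9 'x' -> {0,1}, take 1 (2->1 ok)
  t10 'x' -> {0,1}, take 1 (1->1 ok)
  t11 'y' -> {2}, take 2 (1->2 ok)
  t12 'x' -> {0,1}, take 1 (2->1 ok)
  t13 'y' -> {2}, take 2 (1->2 ok)
  t14 'x' -> {0,1}, take 0 (2->0 ok)
  t15 'y' -> {2}, take 2 (0->2 ok)
  t16 'x' -> {0,1}, take 1 (2->1 ok)

0,2,0,2,1,1,2,1,2,1,1,2,1,2,0,2,1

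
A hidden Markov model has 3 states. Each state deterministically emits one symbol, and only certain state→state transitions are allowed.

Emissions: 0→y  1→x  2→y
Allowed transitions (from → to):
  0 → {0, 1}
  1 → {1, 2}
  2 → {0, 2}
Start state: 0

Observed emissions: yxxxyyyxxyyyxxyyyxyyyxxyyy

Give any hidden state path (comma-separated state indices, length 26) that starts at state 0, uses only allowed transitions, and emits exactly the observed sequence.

0,1,1,1,2,0,0,1,1,2,2,0,1,1,2,0,0,1,2,2,0,1,1,2,2,0

  pos 0: y in {0,2}, choose 0; start
  pos 1: x in {1}, choose 1; 0->1 ok
  pos 2: x in {1}, choose 1; 1->1 ok
  pos 3: x in {1}, choose 1; 1->1 ok
  pos 4: y in {0,2}, choose 2; 1->2 ok
  pos 5: y in {0,2}, choose 0; 2->0 ok
  pos 6: y in {0,2}, choose 0; 0->0 ok
  pos 7: x in {1}, choose 1; 0->1 ok
  pos 8: x in {1}, choose 1; 1->1 ok
  pos 9: y in {0,2}, choose 2; 1->2 ok
  pos 10: y in {0,2}, choose 2; 2->2 ok
  pos 11: y in {0,2}, choose 0; 2->0 ok
  pos 12: x in {1}, choose 1; 0->1 ok
  pos 13: x in {1}, choose 1; 1->1 ok
  pos 14: y in {0,2}, choose 2; 1->2 ok
  pos 15: y in {0,2}, choose 0; 2->0 ok
  pos 16: y in {0,2}, choose 0; 0->0 ok
  pos 17: x in {1}, choose 1; 0->1 ok
  pos 18: y in {0,2}, choose 2; 1->2 ok
  pos 19: y in {0,2}, choose 2; 2->2 ok
  pos 20: y in {0,2}, choose 0; 2->0 ok
  pos 21: x in {1}, choose 1; 0->1 ok
  pos 22: x in {1}, choose 1; 1->1 ok
  pos 23: y in {0,2}, choose 2; 1->2 ok
  pos 24: y in {0,2}, choose 2; 2->2 ok
  pos 25: y in {0,2}, choose 0; 2->0 ok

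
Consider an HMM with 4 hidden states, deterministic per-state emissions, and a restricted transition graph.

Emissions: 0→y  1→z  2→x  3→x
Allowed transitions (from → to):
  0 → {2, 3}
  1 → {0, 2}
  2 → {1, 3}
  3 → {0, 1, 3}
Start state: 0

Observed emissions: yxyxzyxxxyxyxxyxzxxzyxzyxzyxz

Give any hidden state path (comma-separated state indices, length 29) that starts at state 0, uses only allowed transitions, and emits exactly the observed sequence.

0,3,0,2,1,0,2,3,3,0,3,0,2,3,0,2,1,2,3,1,0,2,1,0,2,1,0,2,1

  0: obs=y cand={0} pick 0 [start]
  1: obs=x cand={2,3} pick 3 [0->3 ok]
  2: obs=y cand={0} pick 0 [3->0 ok]
  3: obs=x cand={2,3} pick 2 [0->2 ok]
  4: obs=z cand={1} pick 1 [2->1 ok]
  5: obs=y cand={0} pick 0 [1->0 ok]
  6: obs=x cand={2,3} pick 2 [0->2 ok]
  7: obs=x cand={2,3} pick 3 [2->3 ok]
  8: obs=x cand={2,3} pick 3 [3->3 ok]
  9: obs=y cand={0} pick 0 [3->0 ok]
  10: obs=x cand={2,3} pick 3 [0->3 ok]
  11: obs=y cand={0} pick 0 [3->0 ok]
  12: obs=x cand={2,3} pick 2 [0->2 ok]
  13: obs=x cand={2,3} pick 3 [2->3 ok]
  14: obs=y cand={0} pick 0 [3->0 ok]
  15: obs=x cand={2,3} pick 2 [0->2 ok]
  16: obs=z cand={1} pick 1 [2->1 ok]
  17: obs=x cand={2,3} pick 2 [1->2 ok]
  18: obs=x cand={2,3} pick 3 [2->3 ok]
  19: obs=z cand={1} pick 1 [3->1 ok]
  20: obs=y cand={0} pick 0 [1->0 ok]
  21: obs=x cand={2,3} pick 2 [0->2 ok]
  22: obs=z cand={1} pick 1 [2->1 ok]
  23: obs=y cand={0} pick 0 [1->0 ok]
  24: obs=x cand={2,3} pick 2 [0->2 ok]
  25: obs=z cand={1} pick 1 [2->1 ok]
  26: obs=y cand={0} pick 0 [1->0 ok]
  27: obs=x cand={2,3} pick 2 [0->2 ok]
  28: obs=z cand={1} pick 1 [2->1 ok]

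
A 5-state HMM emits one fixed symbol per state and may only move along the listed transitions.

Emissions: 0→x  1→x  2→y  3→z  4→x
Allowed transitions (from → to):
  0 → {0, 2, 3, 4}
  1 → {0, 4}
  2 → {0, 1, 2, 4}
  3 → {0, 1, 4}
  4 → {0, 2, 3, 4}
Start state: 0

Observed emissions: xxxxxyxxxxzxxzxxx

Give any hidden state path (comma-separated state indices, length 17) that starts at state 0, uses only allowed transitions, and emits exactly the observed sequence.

0,4,4,4,0,2,1,0,4,0,3,4,0,3,1,4,0

  t0 'x' -> {0,1,4}, take 0 (start)
  t1 'x' -> {0,1,4}, take 4 (0->4 ok)
  t2 'x' -> {0,1,4}, take 4 (4->4 ok)
  t3 'x' -> {0,1,4}, take 4 (4->4 ok)
  t4 'x' -> {0,1,4}, take 0 (4->0 ok)
  t5 'y' -> {2}, take 2 (0->2 ok)
  t6 'x' -> {0,1,4}, take 1 (2->1 ok)
  t7 'x' -> {0,1,4}, take 0 (1->0 ok)
  t8 'x' -> {0,1,4}, take 4 (0->4 ok)
  t9 'x' -> {0,1,4}, take 0 (4->0 ok)
  t10 'z' -> {3}, take 3 (0->3 ok)
  t11 'x' -> {0,1,4}, take 4 (3->4 ok)
  t12 'x' -> {0,1,4}, take 0 (4->0 ok)
  t13 'z' -> {3}, take 3 (0->3 ok)
  t14 'x' -> {0,1,4}, take 1 (3->1 ok)
  t15 'x' -> {0,1,4}, take 4 (1->4 ok)
  t16 'x' -> {0,1,4}, take 0 (4->0 ok)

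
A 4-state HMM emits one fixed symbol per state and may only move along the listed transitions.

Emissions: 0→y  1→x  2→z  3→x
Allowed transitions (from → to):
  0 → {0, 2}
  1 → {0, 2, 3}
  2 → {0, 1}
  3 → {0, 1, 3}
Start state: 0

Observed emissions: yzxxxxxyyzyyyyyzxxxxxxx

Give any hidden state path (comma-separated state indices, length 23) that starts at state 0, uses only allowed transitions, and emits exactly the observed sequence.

  0: obs=y cand={0} pick 0 [start]
  1: obs=z cand={2} pick 2 [0->2 ok]
  2: obs=x cand={1,3} pick 1 [2->1 ok]
  3: obs=x cand={1,3} pick 3 [1->3 ok]
  4: obs=x cand={1,3} pick 3 [3->3 ok]
  5: obs=x cand={1,3} pick 3 [3->3 ok]
  6: obs=x cand={1,3} pick 3 [3->3 ok]
  7: obs=y cand={0} pick 0 [3->0 ok]
  8: obs=y cand={0} pick 0 [0->0 ok]
  9: obs=z cand={2} pick 2 [0->2 ok]
  10: obs=y cand={0} pick 0 [2->0 ok]
  11: obs=y cand={0} pick 0 [0->0 ok]
  12: obs=y cand={0} pick 0 [0->0 ok]
  13: obs=y cand={0} pick 0 [0->0 ok]
  14: obs=y cand={0} pick 0 [0->0 ok]
  15: obs=z cand={2} pick 2 [0->2 ok]
  16: obs=x cand={1,3} pick 1 [2->1 ok]
  17: obs=x cand={1,3} pick 3 [1->3 ok]
  18: obs=x cand={1,3} pick 3 [3->3 ok]
  19: obs=x cand={1,3} pick 3 [3->3 ok]
  20: obs=x cand={1,3} pick 3 [3->3 ok]
  21: obs=x cand={1,3} pick 3 [3->3 ok]
  22: obs=x cand={1,3} pick 1 [3->1 ok]

0,2,1,3,3,3,3,0,0,2,0,0,0,0,0,2,1,3,3,3,3,3,1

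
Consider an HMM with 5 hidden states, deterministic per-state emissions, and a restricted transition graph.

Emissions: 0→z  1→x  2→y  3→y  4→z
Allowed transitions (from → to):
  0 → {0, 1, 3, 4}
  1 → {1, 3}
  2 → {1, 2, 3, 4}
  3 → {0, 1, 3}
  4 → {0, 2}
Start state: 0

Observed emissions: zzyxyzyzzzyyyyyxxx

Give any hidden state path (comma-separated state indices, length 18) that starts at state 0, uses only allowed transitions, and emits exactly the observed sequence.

0,4,2,1,3,0,3,0,0,4,2,2,2,2,2,1,1,1

  0: obs=z cand={0,4} pick 0 [start]
  1: obs=z cand={0,4} pick 4 [0->4 ok]
  2: obs=y cand={2,3} pick 2 [4->2 ok]
  3: obs=x cand={1} pick 1 [2->1 ok]
  4: obs=y cand={2,3} pick 3 [1->3 ok]
  5: obs=z cand={0,4} pick 0 [3->0 ok]
  6: obs=y cand={2,3} pick 3 [0->3 ok]
  7: obs=z cand={0,4} pick 0 [3->0 ok]
  8: obs=z cand={0,4} pick 0 [0->0 ok]
  9: obs=z cand={0,4} pick 4 [0->4 ok]
  10: obs=y cand={2,3} pick 2 [4->2 ok]
  11: obs=y cand={2,3} pick 2 [2->2 ok]
  12: obs=y cand={2,3} pick 2 [2->2 ok]
  13: obs=y cand={2,3} pick 2 [2->2 ok]
  14: obs=y cand={2,3} pick 2 [2->2 ok]
  15: obs=x cand={1} pick 1 [2->1 ok]
  16: obs=x cand={1} pick 1 [1->1 ok]
  17: obs=x cand={1} pick 1 [1->1 ok]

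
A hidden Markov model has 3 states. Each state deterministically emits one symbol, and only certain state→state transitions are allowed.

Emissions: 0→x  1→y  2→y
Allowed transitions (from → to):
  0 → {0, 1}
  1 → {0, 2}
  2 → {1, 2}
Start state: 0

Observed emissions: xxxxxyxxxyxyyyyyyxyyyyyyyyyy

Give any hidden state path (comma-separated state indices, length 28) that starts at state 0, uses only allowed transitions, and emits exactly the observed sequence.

0,0,0,0,0,1,0,0,0,1,0,1,2,2,2,2,1,0,1,2,2,1,2,2,1,2,2,2

  [0] x  {0}  => 0  start
  [1] x  {0}  => 0  0->0 ok
  [2] x  {0}  => 0  0->0 ok
  [3] x  {0}  => 0  0->0 ok
  [4] x  {0}  => 0  0->0 ok
  [5] y  {1,2}  => 1  0->1 ok
  [6] x  {0}  => 0  1->0 ok
  [7] x  {0}  => 0  0->0 ok
  [8] x  {0}  => 0  0->0 ok
  [9] y  {1,2}  => 1  0->1 ok
  [10] x  {0}  => 0  1->0 ok
  [11] y  {1,2}  => 1  0->1 ok
  [12] y  {1,2}  => 2  1->2 ok
  [13] y  {1,2}  => 2  2->2 ok
  [14] y  {1,2}  => 2  2->2 ok
  [15] y  {1,2}  => 2  2->2 ok
  [16] y  {1,2}  => 1  2->1 ok
  [17] x  {0}  => 0  1->0 ok
  [18] y  {1,2}  => 1  0->1 ok
  [19] y  {1,2}  => 2  1->2 ok
  [20] y  {1,2}  => 2  2->2 ok
  [21] y  {1,2}  => 1  2->1 ok
  [22] y  {1,2}  => 2  1->2 ok
  [23] y  {1,2}  => 2  2->2 ok
  [24] y  {1,2}  => 1  2->1 ok
  [25] y  {1,2}  => 2  1->2 ok
  [26] y  {1,2}  => 2  2->2 ok
  [27] y  {1,2}  => 2  2->2 ok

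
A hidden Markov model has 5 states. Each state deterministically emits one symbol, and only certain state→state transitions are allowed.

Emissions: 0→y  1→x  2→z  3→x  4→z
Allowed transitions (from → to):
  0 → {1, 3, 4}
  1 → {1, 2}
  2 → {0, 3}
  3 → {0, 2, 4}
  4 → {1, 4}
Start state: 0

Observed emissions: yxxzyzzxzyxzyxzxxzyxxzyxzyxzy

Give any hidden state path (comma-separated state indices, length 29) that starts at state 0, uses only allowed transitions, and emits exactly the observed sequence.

0,1,1,2,0,4,4,1,2,0,1,2,0,3,4,1,1,2,0,1,1,2,0,3,2,0,3,2,0

  0: obs=y cand={0} pick 0 [start]
  1: obs=x cand={1,3} pick 1 [0->1 ok]
  2: obs=x cand={1,3} pick 1 [1->1 ok]
  3: obs=z cand={2,4} pick 2 [1->2 ok]
  4: obs=y cand={0} pick 0 [2->0 ok]
  5: obs=z cand={2,4} pick 4 [0->4 ok]
  6: obs=z cand={2,4} pick 4 [4->4 ok]
  7: obs=x cand={1,3} pick 1 [4->1 ok]
  8: obs=z cand={2,4} pick 2 [1->2 ok]
  9: obs=y cand={0} pick 0 [2->0 ok]
  10: obs=x cand={1,3} pick 1 [0->1 ok]
  11: obs=z cand={2,4} pick 2 [1->2 ok]
  12: obs=y cand={0} pick 0 [2->0 ok]
  13: obs=x cand={1,3} pick 3 [0->3 ok]
  14: obs=z cand={2,4} pick 4 [3->4 ok]
  15: obs=x cand={1,3} pick 1 [4->1 ok]
  16: obs=x cand={1,3} pick 1 [1->1 ok]
  17: obs=z cand={2,4} pick 2 [1->2 ok]
  18: obs=y cand={0} pick 0 [2->0 ok]
  19: obs=x cand={1,3} pick 1 [0->1 ok]
  20: obs=x cand={1,3} pick 1 [1->1 ok]
  21: obs=z cand={2,4} pick 2 [1->2 ok]
  22: obs=y cand={0} pick 0 [2->0 ok]
  23: obs=x cand={1,3} pick 3 [0->3 ok]
  24: obs=z cand={2,4} pick 2 [3->2 ok]
  25: obs=y cand={0} pick 0 [2->0 ok]
  26: obs=x cand={1,3} pick 3 [0->3 ok]
  27: obs=z cand={2,4} pick 2 [3->2 ok]
  28: obs=y cand={0} pick 0 [2->0 ok]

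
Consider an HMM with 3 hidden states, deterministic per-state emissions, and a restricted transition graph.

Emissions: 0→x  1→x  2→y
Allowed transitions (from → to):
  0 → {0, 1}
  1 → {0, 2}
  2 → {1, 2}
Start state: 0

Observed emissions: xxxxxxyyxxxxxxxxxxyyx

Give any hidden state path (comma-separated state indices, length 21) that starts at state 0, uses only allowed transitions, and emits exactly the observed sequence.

  0: obs=x cand={0,1} pick 0 [start]
  1: obs=x cand={0,1} pick 1 [0->1 ok]
  2: obs=x cand={0,1} pick 0 [1->0 ok]
  3: obs=x cand={0,1} pick 1 [0->1 ok]
  4: obs=x cand={0,1} pick 0 [1->0 ok]
  5: obs=x cand={0,1} pick 1 [0->1 ok]
  6: obs=y cand={2} pick 2 [1->2 ok]
  7: obs=y cand={2} pick 2 [2->2 ok]
  8: obs=x cand={0,1} pick 1 [2->1 ok]
  9: obs=x cand={0,1} pick 0 [1->0 ok]
  10: obs=x cand={0,1} pick 0 [0->0 ok]
  11: obs=x cand={0,1} pick 1 [0->1 ok]
  12: obs=x cand={0,1} pick 0 [1->0 ok]
  13: obs=x cand={0,1} pick 1 [0->1 ok]
  14: obs=x cand={0,1} pick 0 [1->0 ok]
  15: obs=x cand={0,1} pick 0 [0->0 ok]
  16: obs=x cand={0,1} pick 0 [0->0 ok]
  17: obs=x cand={0,1} pick 1 [0->1 ok]
  18: obs=y cand={2} pick 2 [1->2 ok]
  19: obs=y cand={2} pick 2 [2->2 ok]
  20: obs=x cand={0,1} pick 1 [2->1 ok]

0,1,0,1,0,1,2,2,1,0,0,1,0,1,0,0,0,1,2,2,1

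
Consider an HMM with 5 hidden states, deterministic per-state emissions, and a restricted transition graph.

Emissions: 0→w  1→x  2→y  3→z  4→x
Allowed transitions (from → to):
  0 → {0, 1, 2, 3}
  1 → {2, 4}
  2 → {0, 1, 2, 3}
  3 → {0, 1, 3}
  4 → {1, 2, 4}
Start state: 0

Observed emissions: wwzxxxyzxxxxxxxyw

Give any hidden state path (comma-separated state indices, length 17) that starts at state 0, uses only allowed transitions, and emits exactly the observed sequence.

0,0,3,1,4,1,2,3,1,4,4,4,4,1,4,2,0

  0: obs=w cand={0} pick 0 [start]
  1: obs=w cand={0} pick 0 [0->0 ok]
  2: obs=z cand={3} pick 3 [0->3 ok]
  3: obs=x cand={1,4} pick 1 [3->1 ok]
  4: obs=x cand={1,4} pick 4 [1->4 ok]
  5: obs=x cand={1,4} pick 1 [4->1 ok]
  6: obs=y cand={2} pick 2 [1->2 ok]
  7: obs=z cand={3} pick 3 [2->3 ok]
  8: obs=x cand={1,4} pick 1 [3->1 ok]
  9: obs=x cand={1,4} pick 4 [1->4 ok]
  10: obs=x cand={1,4} pick 4 [4->4 ok]
  11: obs=x cand={1,4} pick 4 [4->4 ok]
  12: obs=x cand={1,4} pick 4 [4->4 ok]
  13: obs=x cand={1,4} pick 1 [4->1 ok]
  14: obs=x cand={1,4} pick 4 [1->4 ok]
  15: obs=y cand={2} pick 2 [4->2 ok]
  16: obs=w cand={0} pick 0 [2->0 ok]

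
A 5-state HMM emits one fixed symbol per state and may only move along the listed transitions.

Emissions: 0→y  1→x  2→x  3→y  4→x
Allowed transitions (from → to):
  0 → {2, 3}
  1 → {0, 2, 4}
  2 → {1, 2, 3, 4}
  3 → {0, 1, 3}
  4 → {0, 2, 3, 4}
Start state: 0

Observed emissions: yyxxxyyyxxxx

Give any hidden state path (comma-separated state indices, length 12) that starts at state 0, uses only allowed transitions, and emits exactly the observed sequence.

  [0] y  {0,3}  => 0  start
  [1] y  {0,3}  => 3  0->3 ok
  [2] x  {1,2,4}  => 1  3->1 ok
  [3] x  {1,2,4}  => 4  1->4 ok
  [4] x  {1,2,4}  => 4  4->4 ok
  [5] y  {0,3}  => 3  4->3 ok
  [6] y  {0,3}  => 3  3->3 ok
  [7] y  {0,3}  => 0  3->0 ok
  [8] x  {1,2,4}  => 2  0->2 ok
  [9] x  {1,2,4}  => 4  2->4 ok
  [10] x  {1,2,4}  => 2  4->2 ok
  [11] x  {1,2,4}  => 1  2->1 ok

0,3,1,4,4,3,3,0,2,4,2,1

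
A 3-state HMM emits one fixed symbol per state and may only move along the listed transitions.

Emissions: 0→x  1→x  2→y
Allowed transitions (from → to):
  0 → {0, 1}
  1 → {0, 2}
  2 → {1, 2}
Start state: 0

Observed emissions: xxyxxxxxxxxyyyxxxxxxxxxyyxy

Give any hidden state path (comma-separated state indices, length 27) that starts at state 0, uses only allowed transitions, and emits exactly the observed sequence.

  [0] x  {0,1}  => 0  start
  [1] x  {0,1}  => 1  0->1 ok
  [2] y  {2}  => 2  1->2 ok
  [3] x  {0,1}  => 1  2->1 ok
  [4] x  {0,1}  => 0  1->0 ok
  [5] x  {0,1}  => 1  0->1 ok
  [6] x  {0,1}  => 0  1->0 ok
  [7] x  {0,1}  => 0  0->0 ok
  [8] x  {0,1}  => 1  0->1 ok
  [9] x  {0,1}  => 0  1->0 ok
  [10] x  {0,1}  => 1  0->1 ok
  [11] y  {2}  => 2  1->2 ok
  [12] y  {2}  => 2  2->2 ok
  [13] y  {2}  => 2  2->2 ok
  [14] x  {0,1}  => 1  2->1 ok
  [15] x  {0,1}  => 0  1->0 ok
  [16] x  {0,1}  => 0  0->0 ok
  [17] x  {0,1}  => 0  0->0 ok
  [18] x  {0,1}  => 0  0->0 ok
  [19] x  {0,1}  => 0  0->0 ok
  [20] x  {0,1}  => 1  0->1 ok
  [21] x  {0,1}  => 0  1->0 ok
  [22] x  {0,1}  => 1  0->1 ok
  [23] y  {2}  => 2  1->2 ok
  [24] y  {2}  => 2  2->2 ok
  [25] x  {0,1}  => 1  2->1 ok
  [26] y  {2}  => 2  1->2 ok

0,1,2,1,0,1,0,0,1,0,1,2,2,2,1,0,0,0,0,0,1,0,1,2,2,1,2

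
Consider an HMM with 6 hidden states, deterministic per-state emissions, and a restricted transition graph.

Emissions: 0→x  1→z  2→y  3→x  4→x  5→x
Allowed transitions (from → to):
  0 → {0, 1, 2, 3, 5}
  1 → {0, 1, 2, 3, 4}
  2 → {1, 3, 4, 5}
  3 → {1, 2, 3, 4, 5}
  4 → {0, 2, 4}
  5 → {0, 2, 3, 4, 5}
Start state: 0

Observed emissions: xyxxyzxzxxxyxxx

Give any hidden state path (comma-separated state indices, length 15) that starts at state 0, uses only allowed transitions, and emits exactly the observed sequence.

0,2,4,0,2,1,3,1,4,0,0,2,4,4,0

  [0] x  {0,3,4,5}  => 0  start
  [1] y  {2}  => 2  0->2 ok
  [2] x  {0,3,4,5}  => 4  2->4 ok
  [3] x  {0,3,4,5}  => 0  4->0 ok
  [4] y  {2}  => 2  0->2 ok
  [5] z  {1}  => 1  2->1 ok
  [6] x  {0,3,4,5}  => 3  1->3 ok
  [7] z  {1}  => 1  3->1 ok
  [8] x  {0,3,4,5}  => 4  1->4 ok
  [9] x  {0,3,4,5}  => 0  4->0 ok
  [10] x  {0,3,4,5}  => 0  0->0 ok
  [11] y  {2}  => 2  0->2 ok
  [12] x  {0,3,4,5}  => 4  2->4 ok
  [13] x  {0,3,4,5}  => 4  4->4 ok
  [14] x  {0,3,4,5}  => 0  4->0 ok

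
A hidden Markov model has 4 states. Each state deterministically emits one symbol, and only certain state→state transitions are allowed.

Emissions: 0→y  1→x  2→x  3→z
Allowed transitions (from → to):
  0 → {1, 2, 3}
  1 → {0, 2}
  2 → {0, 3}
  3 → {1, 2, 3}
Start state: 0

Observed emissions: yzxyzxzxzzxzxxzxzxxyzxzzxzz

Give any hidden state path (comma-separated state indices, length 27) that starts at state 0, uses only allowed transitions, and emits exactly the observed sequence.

0,3,1,0,3,2,3,2,3,3,2,3,1,2,3,2,3,1,2,0,3,2,3,3,2,3,3

  t0 'y' -> {0}, take 0 (start)
  t1 'z' -> {3}, take 3 (0->3 ok)
  t2 'x' -> {1,2}, take 1 (3->1 ok)
  t3 'y' -> {0}, take 0 (1->0 ok)
  t4 'z' -> {3}, take 3 (0->3 ok)
  t5 'x' -> {1,2}, take 2 (3->2 ok)
  t6 'z' -> {3}, take 3 (2->3 ok)
  t7 'x' -> {1,2}, take 2 (3->2 ok)
  t8 'z' -> {3}, take 3 (2->3 ok)
  t9 'z' -> {3}, take 3 (3->3 ok)
  t10 'x' -> {1,2}, take 2 (3->2 ok)
  t11 'z' -> {3}, take 3 (2->3 ok)
  t12 'x' -> {1,2}, take 1 (3->1 ok)
  t13 'x' -> {1,2}, take 2 (1->2 ok)
  t14 'z' -> {3}, take 3 (2->3 ok)
  t15 'x' -> {1,2}, take 2 (3->2 ok)
  t16 'z' -> {3}, take 3 (2->3 ok)
  t17 'x' -> {1,2}, take 1 (3->1 ok)
  t18 'x' -> {1,2}, take 2 (1->2 ok)
  t19 'y' -> {0}, take 0 (2->0 ok)
  t20 'z' -> {3}, take 3 (0->3 ok)
  t21 'x' -> {1,2}, take 2 (3->2 ok)
  t22 'z' -> {3}, take 3 (2->3 ok)
  t23 'z' -> {3}, take 3 (3->3 ok)
  t24 'x' -> {1,2}, take 2 (3->2 ok)
  t25 'z' -> {3}, take 3 (2->3 ok)
  t26 'z' -> {3}, take 3 (3->3 ok)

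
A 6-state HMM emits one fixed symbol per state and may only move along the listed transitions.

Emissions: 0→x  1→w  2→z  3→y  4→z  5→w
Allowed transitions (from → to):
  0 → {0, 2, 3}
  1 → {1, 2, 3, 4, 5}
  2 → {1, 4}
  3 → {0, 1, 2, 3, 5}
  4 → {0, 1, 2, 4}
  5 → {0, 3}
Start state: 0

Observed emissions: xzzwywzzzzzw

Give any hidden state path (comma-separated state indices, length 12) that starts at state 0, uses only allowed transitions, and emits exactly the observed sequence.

  pos 0: x in {0}, choose 0; start
  pos 1: z in {2,4}, choose 2; 0->2 ok
  pos 2: z in {2,4}, choose 4; 2->4 ok
  pos 3: w in {1,5}, choose 1; 4->1 ok
  pos 4: y in {3}, choose 3; 1->3 ok
  pos 5: w in {1,5}, choose 1; 3->1 ok
  pos 6: z in {2,4}, choose 2; 1->2 ok
  pos 7: z in {2,4}, choose 4; 2->4 ok
  pos 8: z in {2,4}, choose 4; 4->4 ok
  pos 9: z in {2,4}, choose 4; 4->4 ok
  pos 10: z in {2,4}, choose 2; 4->2 ok
  pos 11: w in {1,5}, choose 1; 2->1 ok

0,2,4,1,3,1,2,4,4,4,2,1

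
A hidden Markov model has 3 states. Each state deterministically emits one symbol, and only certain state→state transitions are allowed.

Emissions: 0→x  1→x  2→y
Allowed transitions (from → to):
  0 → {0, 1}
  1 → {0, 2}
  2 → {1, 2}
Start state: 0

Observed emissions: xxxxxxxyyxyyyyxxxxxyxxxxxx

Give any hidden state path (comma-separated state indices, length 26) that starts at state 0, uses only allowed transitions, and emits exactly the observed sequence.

  t0 'x' -> {0,1}, take 0 (start)
  t1 'x' -> {0,1}, take 0 (0->0 ok)
  t2 'x' -> {0,1}, take 1 (0->1 ok)
  t3 'x' -> {0,1}, take 0 (1->0 ok)
  t4 'x' -> {0,1}, take 1 (0->1 ok)
  t5 'x' -> {0,1}, take 0 (1->0 ok)
  t6 'x' -> {0,1}, take 1 (0->1 ok)
  t7 'y' -> {2}, take 2 (1->2 ok)
  t8 'y' -> {2}, take 2 (2->2 ok)
  t9 'x' -> {0,1}, take 1 (2->1 ok)
  t10 'y' -> {2}, take 2 (1->2 ok)
  t11 'y' -> {2}, take 2 (2->2 ok)
  t12 'y' -> {2}, take 2 (2->2 ok)
  t13 'y' -> {2}, take 2 (2->2 ok)
  t14 'x' -> {0,1}, take 1 (2->1 ok)
  t15 'x' -> {0,1}, take 0 (1->0 ok)
  t16 'x' -> {0,1}, take 1 (0->1 ok)
  t17 'x' -> {0,1}, take 0 (1->0 ok)
  t18 'x' -> {0,1}, take 1 (0->1 ok)
  t19 'y' -> {2}, take 2 (1->2 ok)
  t20 'x' -> {0,1}, take 1 (2->1 ok)
  t21 'x' -> {0,1}, take 0 (1->0 ok)
  t22 'x' -> {0,1}, take 0 (0->0 ok)
  t23 'x' -> {0,1}, take 1 (0->1 ok)
  t24 'x' -> {0,1}, take 0 (1->0 ok)
  t25 'x' -> {0,1}, take 1 (0->1 ok)

0,0,1,0,1,0,1,2,2,1,2,2,2,2,1,0,1,0,1,2,1,0,0,1,0,1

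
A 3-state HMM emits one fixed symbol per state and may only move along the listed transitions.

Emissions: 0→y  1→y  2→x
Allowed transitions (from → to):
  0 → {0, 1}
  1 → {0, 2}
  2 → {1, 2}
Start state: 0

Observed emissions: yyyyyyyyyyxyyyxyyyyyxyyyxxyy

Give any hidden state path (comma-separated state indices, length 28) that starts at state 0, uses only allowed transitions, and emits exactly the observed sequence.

  pos 0: y in {0,1}, choose 0; start
  pos 1: y in {0,1}, choose 0; 0->0 ok
  pos 2: y in {0,1}, choose 0; 0->0 ok
  pos 3: y in {0,1}, choose 1; 0->1 ok
  pos 4: y in {0,1}, choose 0; 1->0 ok
  pos 5: y in {0,1}, choose 1; 0->1 ok
  pos 6: y in {0,1}, choose 0; 1->0 ok
  pos 7: y in {0,1}, choose 0; 0->0 ok
  pos 8: y in {0,1}, choose 0; 0->0 ok
  pos 9: y in {0,1}, choose 1; 0->1 ok
  pos 10: x in {2}, choose 2; 1->2 ok
  pos 11: y in {0,1}, choose 1; 2->1 ok
  pos 12: y in {0,1}, choose 0; 1->0 ok
  pos 13: y in {0,1}, choose 1; 0->1 ok
  pos 14: x in {2}, choose 2; 1->2 ok
  pos 15: y in {0,1}, choose 1; 2->1 ok
  pos 16: y in {0,1}, choose 0; 1->0 ok
  pos 17: y in {0,1}, choose 1; 0->1 ok
  pos 18: y in {0,1}, choose 0; 1->0 ok
  pos 19: y in {0,1}, choose 1; 0->1 ok
  pos 20: x in {2}, choose 2; 1->2 ok
  pos 21: y in {0,1}, choose 1; 2->1 ok
  pos 22: y in {0,1}, choose 0; 1->0 ok
  pos 23: y in {0,1}, choose 1; 0->1 ok
  pos 24: x in {2}, choose 2; 1->2 ok
  pos 25: x in {2}, choose 2; 2->2 ok
  pos 26: y in {0,1}, choose 1; 2->1 ok
  pos 27: y in {0,1}, choose 0; 1->0 ok

0,0,0,1,0,1,0,0,0,1,2,1,0,1,2,1,0,1,0,1,2,1,0,1,2,2,1,0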